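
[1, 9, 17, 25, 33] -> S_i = 1 + 8*i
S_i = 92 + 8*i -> [92, 100, 108, 116, 124]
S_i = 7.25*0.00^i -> [7.25, 0.0, 0.0, 0.0, 0.0]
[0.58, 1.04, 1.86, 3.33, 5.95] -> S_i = 0.58*1.79^i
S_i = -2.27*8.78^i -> [-2.27, -19.93, -174.99, -1536.42, -13489.75]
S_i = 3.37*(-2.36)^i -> [3.37, -7.95, 18.77, -44.3, 104.54]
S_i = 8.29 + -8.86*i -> [8.29, -0.57, -9.43, -18.29, -27.15]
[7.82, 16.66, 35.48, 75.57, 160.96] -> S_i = 7.82*2.13^i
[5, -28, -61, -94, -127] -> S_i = 5 + -33*i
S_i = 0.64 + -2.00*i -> [0.64, -1.36, -3.36, -5.36, -7.36]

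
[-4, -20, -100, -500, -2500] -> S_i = -4*5^i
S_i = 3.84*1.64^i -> [3.84, 6.3, 10.33, 16.94, 27.78]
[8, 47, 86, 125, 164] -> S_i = 8 + 39*i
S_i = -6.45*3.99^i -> [-6.45, -25.74, -102.68, -409.71, -1634.75]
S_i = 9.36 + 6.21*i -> [9.36, 15.57, 21.78, 27.99, 34.2]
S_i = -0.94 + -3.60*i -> [-0.94, -4.54, -8.14, -11.74, -15.34]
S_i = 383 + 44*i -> [383, 427, 471, 515, 559]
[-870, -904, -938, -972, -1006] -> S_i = -870 + -34*i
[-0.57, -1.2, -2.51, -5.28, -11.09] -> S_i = -0.57*2.10^i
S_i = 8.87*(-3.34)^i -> [8.87, -29.63, 98.95, -330.49, 1103.85]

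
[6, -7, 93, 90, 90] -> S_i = Random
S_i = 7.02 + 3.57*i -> [7.02, 10.59, 14.16, 17.73, 21.3]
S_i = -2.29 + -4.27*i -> [-2.29, -6.56, -10.83, -15.1, -19.37]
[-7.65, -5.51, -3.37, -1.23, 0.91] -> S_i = -7.65 + 2.14*i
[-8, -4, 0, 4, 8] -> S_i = -8 + 4*i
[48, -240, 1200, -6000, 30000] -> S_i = 48*-5^i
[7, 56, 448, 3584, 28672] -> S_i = 7*8^i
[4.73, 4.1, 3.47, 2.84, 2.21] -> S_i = 4.73 + -0.63*i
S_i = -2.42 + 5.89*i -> [-2.42, 3.47, 9.36, 15.25, 21.14]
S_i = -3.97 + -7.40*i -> [-3.97, -11.37, -18.77, -26.17, -33.57]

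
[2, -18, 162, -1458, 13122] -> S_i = 2*-9^i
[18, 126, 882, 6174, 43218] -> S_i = 18*7^i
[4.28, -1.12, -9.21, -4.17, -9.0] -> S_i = Random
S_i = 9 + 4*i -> [9, 13, 17, 21, 25]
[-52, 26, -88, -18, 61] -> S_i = Random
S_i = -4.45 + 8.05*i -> [-4.45, 3.6, 11.65, 19.7, 27.75]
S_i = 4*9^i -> [4, 36, 324, 2916, 26244]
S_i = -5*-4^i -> [-5, 20, -80, 320, -1280]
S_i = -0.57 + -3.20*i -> [-0.57, -3.77, -6.97, -10.17, -13.37]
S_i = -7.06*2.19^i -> [-7.06, -15.46, -33.86, -74.15, -162.4]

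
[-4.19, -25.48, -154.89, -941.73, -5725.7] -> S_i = -4.19*6.08^i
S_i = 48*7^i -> [48, 336, 2352, 16464, 115248]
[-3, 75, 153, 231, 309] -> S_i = -3 + 78*i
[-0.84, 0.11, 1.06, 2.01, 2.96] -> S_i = -0.84 + 0.95*i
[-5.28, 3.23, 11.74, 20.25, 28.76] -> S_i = -5.28 + 8.51*i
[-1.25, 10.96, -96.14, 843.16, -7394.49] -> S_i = -1.25*(-8.77)^i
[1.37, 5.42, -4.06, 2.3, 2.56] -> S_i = Random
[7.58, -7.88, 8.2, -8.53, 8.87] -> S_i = 7.58*(-1.04)^i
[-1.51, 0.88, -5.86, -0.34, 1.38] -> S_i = Random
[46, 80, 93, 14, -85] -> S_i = Random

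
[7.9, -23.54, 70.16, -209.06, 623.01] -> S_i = 7.90*(-2.98)^i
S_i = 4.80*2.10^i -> [4.8, 10.08, 21.17, 44.45, 93.35]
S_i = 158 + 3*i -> [158, 161, 164, 167, 170]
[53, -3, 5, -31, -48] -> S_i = Random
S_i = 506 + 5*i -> [506, 511, 516, 521, 526]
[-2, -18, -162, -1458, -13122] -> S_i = -2*9^i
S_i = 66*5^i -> [66, 330, 1650, 8250, 41250]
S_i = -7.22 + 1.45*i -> [-7.22, -5.77, -4.32, -2.87, -1.42]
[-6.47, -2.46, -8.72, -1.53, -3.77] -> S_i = Random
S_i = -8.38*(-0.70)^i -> [-8.38, 5.87, -4.11, 2.87, -2.01]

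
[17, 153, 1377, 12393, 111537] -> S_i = 17*9^i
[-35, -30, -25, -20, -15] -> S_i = -35 + 5*i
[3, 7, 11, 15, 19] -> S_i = 3 + 4*i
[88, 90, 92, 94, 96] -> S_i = 88 + 2*i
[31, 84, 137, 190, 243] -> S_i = 31 + 53*i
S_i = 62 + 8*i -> [62, 70, 78, 86, 94]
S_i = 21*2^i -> [21, 42, 84, 168, 336]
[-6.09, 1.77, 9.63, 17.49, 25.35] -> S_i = -6.09 + 7.86*i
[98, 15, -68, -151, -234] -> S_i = 98 + -83*i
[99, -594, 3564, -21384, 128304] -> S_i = 99*-6^i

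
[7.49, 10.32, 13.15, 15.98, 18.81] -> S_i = 7.49 + 2.83*i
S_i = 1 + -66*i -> [1, -65, -131, -197, -263]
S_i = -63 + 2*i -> [-63, -61, -59, -57, -55]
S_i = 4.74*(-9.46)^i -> [4.74, -44.84, 424.19, -4012.84, 37961.46]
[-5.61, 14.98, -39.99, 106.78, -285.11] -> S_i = -5.61*(-2.67)^i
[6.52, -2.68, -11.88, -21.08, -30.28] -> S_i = 6.52 + -9.20*i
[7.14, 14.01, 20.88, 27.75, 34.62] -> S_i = 7.14 + 6.87*i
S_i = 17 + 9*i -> [17, 26, 35, 44, 53]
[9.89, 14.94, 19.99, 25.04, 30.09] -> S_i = 9.89 + 5.05*i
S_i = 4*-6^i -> [4, -24, 144, -864, 5184]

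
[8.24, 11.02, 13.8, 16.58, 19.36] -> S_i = 8.24 + 2.78*i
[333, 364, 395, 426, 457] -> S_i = 333 + 31*i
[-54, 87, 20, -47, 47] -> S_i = Random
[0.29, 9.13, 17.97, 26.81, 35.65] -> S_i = 0.29 + 8.84*i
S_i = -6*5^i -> [-6, -30, -150, -750, -3750]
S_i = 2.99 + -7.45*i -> [2.99, -4.46, -11.91, -19.36, -26.81]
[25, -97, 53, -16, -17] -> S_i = Random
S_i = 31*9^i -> [31, 279, 2511, 22599, 203391]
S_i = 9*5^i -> [9, 45, 225, 1125, 5625]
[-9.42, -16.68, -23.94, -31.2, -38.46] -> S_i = -9.42 + -7.26*i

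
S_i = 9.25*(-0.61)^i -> [9.25, -5.64, 3.44, -2.1, 1.28]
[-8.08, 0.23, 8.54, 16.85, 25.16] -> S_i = -8.08 + 8.31*i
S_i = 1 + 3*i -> [1, 4, 7, 10, 13]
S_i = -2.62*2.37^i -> [-2.62, -6.21, -14.72, -34.88, -82.66]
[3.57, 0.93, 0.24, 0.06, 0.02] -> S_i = 3.57*0.26^i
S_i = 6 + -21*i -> [6, -15, -36, -57, -78]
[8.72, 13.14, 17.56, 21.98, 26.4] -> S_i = 8.72 + 4.42*i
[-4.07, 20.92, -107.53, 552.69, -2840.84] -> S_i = -4.07*(-5.14)^i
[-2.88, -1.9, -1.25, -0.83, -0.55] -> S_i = -2.88*0.66^i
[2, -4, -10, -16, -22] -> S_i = 2 + -6*i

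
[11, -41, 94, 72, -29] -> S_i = Random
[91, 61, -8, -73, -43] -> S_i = Random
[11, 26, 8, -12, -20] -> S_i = Random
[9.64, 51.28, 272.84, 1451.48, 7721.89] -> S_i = 9.64*5.32^i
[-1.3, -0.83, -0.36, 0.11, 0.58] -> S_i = -1.30 + 0.47*i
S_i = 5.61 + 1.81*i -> [5.61, 7.42, 9.23, 11.04, 12.85]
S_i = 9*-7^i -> [9, -63, 441, -3087, 21609]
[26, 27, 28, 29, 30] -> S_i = 26 + 1*i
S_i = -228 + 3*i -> [-228, -225, -222, -219, -216]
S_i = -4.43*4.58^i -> [-4.43, -20.29, -92.93, -425.6, -1949.24]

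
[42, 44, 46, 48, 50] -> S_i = 42 + 2*i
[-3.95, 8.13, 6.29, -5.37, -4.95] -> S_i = Random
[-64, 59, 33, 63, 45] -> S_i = Random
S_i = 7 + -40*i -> [7, -33, -73, -113, -153]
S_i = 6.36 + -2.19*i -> [6.36, 4.17, 1.98, -0.21, -2.4]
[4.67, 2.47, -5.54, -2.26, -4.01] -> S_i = Random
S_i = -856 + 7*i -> [-856, -849, -842, -835, -828]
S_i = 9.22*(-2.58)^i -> [9.22, -23.79, 61.37, -158.34, 408.52]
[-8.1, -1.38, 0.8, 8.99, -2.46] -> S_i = Random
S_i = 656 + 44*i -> [656, 700, 744, 788, 832]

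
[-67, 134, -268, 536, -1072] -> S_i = -67*-2^i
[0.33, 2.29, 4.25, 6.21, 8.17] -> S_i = 0.33 + 1.96*i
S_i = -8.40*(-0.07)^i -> [-8.4, 0.59, -0.04, 0.0, -0.0]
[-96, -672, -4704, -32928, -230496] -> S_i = -96*7^i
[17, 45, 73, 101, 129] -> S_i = 17 + 28*i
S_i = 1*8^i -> [1, 8, 64, 512, 4096]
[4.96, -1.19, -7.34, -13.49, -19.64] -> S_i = 4.96 + -6.15*i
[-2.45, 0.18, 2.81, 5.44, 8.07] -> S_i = -2.45 + 2.63*i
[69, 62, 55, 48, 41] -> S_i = 69 + -7*i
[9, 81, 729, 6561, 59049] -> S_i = 9*9^i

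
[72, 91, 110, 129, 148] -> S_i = 72 + 19*i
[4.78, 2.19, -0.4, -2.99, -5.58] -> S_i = 4.78 + -2.59*i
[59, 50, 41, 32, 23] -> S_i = 59 + -9*i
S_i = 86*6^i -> [86, 516, 3096, 18576, 111456]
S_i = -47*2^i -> [-47, -94, -188, -376, -752]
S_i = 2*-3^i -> [2, -6, 18, -54, 162]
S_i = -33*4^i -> [-33, -132, -528, -2112, -8448]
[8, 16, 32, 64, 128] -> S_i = 8*2^i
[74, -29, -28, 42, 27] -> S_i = Random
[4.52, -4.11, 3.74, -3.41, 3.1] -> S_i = 4.52*(-0.91)^i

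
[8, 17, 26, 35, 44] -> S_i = 8 + 9*i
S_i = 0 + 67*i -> [0, 67, 134, 201, 268]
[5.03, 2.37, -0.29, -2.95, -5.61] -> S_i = 5.03 + -2.66*i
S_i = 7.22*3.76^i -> [7.22, 27.15, 102.07, 383.8, 1443.07]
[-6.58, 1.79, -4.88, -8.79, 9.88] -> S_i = Random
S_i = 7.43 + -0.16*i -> [7.43, 7.27, 7.11, 6.95, 6.79]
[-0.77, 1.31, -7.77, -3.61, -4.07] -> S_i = Random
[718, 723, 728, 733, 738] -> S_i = 718 + 5*i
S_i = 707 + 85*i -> [707, 792, 877, 962, 1047]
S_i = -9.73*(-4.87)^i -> [-9.73, 47.39, -230.77, 1123.83, -5473.04]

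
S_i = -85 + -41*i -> [-85, -126, -167, -208, -249]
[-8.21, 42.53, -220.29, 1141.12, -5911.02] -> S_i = -8.21*(-5.18)^i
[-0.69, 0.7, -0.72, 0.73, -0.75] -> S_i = -0.69*(-1.02)^i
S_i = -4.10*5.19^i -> [-4.1, -21.28, -110.44, -573.17, -2974.77]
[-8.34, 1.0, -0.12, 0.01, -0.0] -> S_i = -8.34*(-0.12)^i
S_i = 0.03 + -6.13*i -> [0.03, -6.1, -12.23, -18.36, -24.49]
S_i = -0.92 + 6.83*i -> [-0.92, 5.91, 12.74, 19.57, 26.4]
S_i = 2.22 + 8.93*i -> [2.22, 11.15, 20.08, 29.01, 37.94]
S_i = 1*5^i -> [1, 5, 25, 125, 625]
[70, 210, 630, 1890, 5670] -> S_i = 70*3^i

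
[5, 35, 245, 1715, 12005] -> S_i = 5*7^i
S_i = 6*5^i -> [6, 30, 150, 750, 3750]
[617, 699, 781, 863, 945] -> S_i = 617 + 82*i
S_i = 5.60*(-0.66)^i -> [5.6, -3.7, 2.44, -1.61, 1.06]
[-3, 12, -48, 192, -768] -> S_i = -3*-4^i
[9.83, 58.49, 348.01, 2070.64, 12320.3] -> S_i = 9.83*5.95^i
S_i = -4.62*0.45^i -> [-4.62, -2.08, -0.94, -0.42, -0.19]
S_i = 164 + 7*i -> [164, 171, 178, 185, 192]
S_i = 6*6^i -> [6, 36, 216, 1296, 7776]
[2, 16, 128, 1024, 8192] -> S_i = 2*8^i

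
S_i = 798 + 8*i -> [798, 806, 814, 822, 830]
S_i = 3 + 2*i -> [3, 5, 7, 9, 11]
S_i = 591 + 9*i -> [591, 600, 609, 618, 627]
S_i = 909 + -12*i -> [909, 897, 885, 873, 861]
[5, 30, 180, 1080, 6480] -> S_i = 5*6^i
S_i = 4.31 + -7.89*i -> [4.31, -3.58, -11.47, -19.36, -27.25]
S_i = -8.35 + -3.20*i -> [-8.35, -11.55, -14.75, -17.95, -21.15]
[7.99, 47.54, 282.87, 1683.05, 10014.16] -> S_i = 7.99*5.95^i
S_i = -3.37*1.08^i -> [-3.37, -3.64, -3.93, -4.25, -4.58]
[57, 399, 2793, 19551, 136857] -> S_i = 57*7^i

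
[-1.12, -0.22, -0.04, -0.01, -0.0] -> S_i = -1.12*0.20^i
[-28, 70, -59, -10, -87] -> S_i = Random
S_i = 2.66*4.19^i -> [2.66, 11.15, 46.7, 195.67, 819.86]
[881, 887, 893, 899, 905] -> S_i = 881 + 6*i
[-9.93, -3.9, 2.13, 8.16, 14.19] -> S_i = -9.93 + 6.03*i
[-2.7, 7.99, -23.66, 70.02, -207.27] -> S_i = -2.70*(-2.96)^i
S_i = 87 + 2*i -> [87, 89, 91, 93, 95]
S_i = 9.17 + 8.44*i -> [9.17, 17.61, 26.05, 34.49, 42.93]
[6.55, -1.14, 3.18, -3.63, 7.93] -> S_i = Random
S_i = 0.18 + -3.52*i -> [0.18, -3.34, -6.86, -10.38, -13.9]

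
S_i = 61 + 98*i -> [61, 159, 257, 355, 453]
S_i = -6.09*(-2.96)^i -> [-6.09, 18.03, -53.36, 157.94, -467.5]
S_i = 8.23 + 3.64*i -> [8.23, 11.87, 15.51, 19.15, 22.79]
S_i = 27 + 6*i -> [27, 33, 39, 45, 51]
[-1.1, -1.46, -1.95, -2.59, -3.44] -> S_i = -1.10*1.33^i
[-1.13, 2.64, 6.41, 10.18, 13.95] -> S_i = -1.13 + 3.77*i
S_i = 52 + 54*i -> [52, 106, 160, 214, 268]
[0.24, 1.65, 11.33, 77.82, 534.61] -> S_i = 0.24*6.87^i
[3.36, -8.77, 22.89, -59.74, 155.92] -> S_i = 3.36*(-2.61)^i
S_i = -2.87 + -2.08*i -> [-2.87, -4.95, -7.03, -9.11, -11.19]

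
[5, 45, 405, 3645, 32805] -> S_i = 5*9^i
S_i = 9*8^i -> [9, 72, 576, 4608, 36864]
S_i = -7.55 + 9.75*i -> [-7.55, 2.2, 11.95, 21.7, 31.45]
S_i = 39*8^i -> [39, 312, 2496, 19968, 159744]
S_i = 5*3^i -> [5, 15, 45, 135, 405]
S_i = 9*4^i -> [9, 36, 144, 576, 2304]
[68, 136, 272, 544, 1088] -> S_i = 68*2^i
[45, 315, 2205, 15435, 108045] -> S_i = 45*7^i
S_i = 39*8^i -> [39, 312, 2496, 19968, 159744]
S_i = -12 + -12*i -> [-12, -24, -36, -48, -60]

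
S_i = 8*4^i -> [8, 32, 128, 512, 2048]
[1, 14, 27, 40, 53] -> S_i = 1 + 13*i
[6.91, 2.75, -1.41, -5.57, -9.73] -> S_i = 6.91 + -4.16*i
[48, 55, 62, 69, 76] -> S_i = 48 + 7*i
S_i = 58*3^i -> [58, 174, 522, 1566, 4698]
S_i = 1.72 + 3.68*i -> [1.72, 5.4, 9.08, 12.76, 16.44]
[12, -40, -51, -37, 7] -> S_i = Random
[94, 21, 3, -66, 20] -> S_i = Random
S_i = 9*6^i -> [9, 54, 324, 1944, 11664]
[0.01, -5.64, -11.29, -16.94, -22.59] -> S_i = 0.01 + -5.65*i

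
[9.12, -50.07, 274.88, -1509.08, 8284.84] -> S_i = 9.12*(-5.49)^i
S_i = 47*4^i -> [47, 188, 752, 3008, 12032]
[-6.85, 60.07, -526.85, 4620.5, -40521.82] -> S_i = -6.85*(-8.77)^i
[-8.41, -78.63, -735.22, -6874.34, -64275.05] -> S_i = -8.41*9.35^i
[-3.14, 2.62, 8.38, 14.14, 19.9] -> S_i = -3.14 + 5.76*i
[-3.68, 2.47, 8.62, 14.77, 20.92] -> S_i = -3.68 + 6.15*i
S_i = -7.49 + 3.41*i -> [-7.49, -4.08, -0.67, 2.74, 6.15]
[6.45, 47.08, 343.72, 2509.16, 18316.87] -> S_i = 6.45*7.30^i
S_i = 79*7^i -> [79, 553, 3871, 27097, 189679]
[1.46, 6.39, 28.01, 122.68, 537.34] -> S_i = 1.46*4.38^i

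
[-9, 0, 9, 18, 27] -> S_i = -9 + 9*i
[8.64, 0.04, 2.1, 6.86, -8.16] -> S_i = Random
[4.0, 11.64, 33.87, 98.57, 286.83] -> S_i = 4.00*2.91^i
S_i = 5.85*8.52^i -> [5.85, 49.84, 424.65, 3618.05, 30825.79]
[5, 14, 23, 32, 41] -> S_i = 5 + 9*i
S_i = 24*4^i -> [24, 96, 384, 1536, 6144]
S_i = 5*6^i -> [5, 30, 180, 1080, 6480]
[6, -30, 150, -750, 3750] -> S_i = 6*-5^i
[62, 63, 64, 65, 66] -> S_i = 62 + 1*i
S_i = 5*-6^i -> [5, -30, 180, -1080, 6480]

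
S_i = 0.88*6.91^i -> [0.88, 6.08, 42.02, 290.35, 2006.3]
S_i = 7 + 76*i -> [7, 83, 159, 235, 311]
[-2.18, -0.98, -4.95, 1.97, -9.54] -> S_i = Random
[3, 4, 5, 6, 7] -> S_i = 3 + 1*i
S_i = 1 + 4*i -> [1, 5, 9, 13, 17]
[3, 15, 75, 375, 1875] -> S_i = 3*5^i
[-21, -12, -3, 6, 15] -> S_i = -21 + 9*i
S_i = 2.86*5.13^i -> [2.86, 14.67, 75.27, 386.12, 1980.78]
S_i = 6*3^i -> [6, 18, 54, 162, 486]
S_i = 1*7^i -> [1, 7, 49, 343, 2401]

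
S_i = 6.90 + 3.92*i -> [6.9, 10.82, 14.74, 18.66, 22.58]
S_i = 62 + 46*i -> [62, 108, 154, 200, 246]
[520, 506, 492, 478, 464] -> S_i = 520 + -14*i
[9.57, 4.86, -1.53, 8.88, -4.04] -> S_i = Random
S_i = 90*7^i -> [90, 630, 4410, 30870, 216090]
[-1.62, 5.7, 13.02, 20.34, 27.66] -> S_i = -1.62 + 7.32*i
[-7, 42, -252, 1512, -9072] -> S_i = -7*-6^i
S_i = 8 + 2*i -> [8, 10, 12, 14, 16]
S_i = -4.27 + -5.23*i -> [-4.27, -9.5, -14.73, -19.96, -25.19]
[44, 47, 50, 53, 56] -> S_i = 44 + 3*i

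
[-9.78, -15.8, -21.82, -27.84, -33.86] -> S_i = -9.78 + -6.02*i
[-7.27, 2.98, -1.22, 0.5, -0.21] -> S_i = -7.27*(-0.41)^i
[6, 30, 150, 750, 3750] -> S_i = 6*5^i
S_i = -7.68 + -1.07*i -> [-7.68, -8.75, -9.82, -10.89, -11.96]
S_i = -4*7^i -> [-4, -28, -196, -1372, -9604]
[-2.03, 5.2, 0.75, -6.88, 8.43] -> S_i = Random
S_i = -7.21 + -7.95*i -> [-7.21, -15.16, -23.11, -31.06, -39.01]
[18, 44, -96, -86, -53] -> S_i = Random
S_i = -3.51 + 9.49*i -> [-3.51, 5.98, 15.47, 24.96, 34.45]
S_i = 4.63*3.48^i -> [4.63, 16.11, 56.07, 195.13, 679.04]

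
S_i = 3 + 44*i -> [3, 47, 91, 135, 179]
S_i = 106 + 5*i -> [106, 111, 116, 121, 126]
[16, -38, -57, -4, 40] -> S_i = Random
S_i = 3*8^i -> [3, 24, 192, 1536, 12288]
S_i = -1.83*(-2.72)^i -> [-1.83, 4.98, -13.54, 36.83, -100.17]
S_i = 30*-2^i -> [30, -60, 120, -240, 480]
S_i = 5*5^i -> [5, 25, 125, 625, 3125]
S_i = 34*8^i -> [34, 272, 2176, 17408, 139264]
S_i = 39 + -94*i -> [39, -55, -149, -243, -337]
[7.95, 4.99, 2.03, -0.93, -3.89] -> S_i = 7.95 + -2.96*i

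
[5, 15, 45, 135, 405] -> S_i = 5*3^i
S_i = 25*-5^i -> [25, -125, 625, -3125, 15625]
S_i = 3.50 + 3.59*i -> [3.5, 7.09, 10.68, 14.27, 17.86]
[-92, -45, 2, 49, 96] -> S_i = -92 + 47*i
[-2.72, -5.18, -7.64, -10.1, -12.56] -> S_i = -2.72 + -2.46*i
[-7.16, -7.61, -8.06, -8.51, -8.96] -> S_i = -7.16 + -0.45*i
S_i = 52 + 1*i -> [52, 53, 54, 55, 56]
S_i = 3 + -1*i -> [3, 2, 1, 0, -1]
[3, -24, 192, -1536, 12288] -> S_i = 3*-8^i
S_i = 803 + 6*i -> [803, 809, 815, 821, 827]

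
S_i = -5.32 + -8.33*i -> [-5.32, -13.65, -21.98, -30.31, -38.64]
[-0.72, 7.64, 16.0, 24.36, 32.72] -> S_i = -0.72 + 8.36*i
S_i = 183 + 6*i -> [183, 189, 195, 201, 207]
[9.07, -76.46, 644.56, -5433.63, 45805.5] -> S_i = 9.07*(-8.43)^i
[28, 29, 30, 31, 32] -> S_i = 28 + 1*i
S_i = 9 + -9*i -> [9, 0, -9, -18, -27]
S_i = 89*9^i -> [89, 801, 7209, 64881, 583929]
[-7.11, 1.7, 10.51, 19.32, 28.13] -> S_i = -7.11 + 8.81*i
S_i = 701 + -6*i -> [701, 695, 689, 683, 677]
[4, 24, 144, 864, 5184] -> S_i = 4*6^i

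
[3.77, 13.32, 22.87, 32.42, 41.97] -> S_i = 3.77 + 9.55*i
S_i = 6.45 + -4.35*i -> [6.45, 2.1, -2.25, -6.6, -10.95]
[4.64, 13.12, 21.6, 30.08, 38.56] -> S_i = 4.64 + 8.48*i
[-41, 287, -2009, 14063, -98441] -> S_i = -41*-7^i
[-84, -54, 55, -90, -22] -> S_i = Random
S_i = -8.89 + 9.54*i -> [-8.89, 0.65, 10.19, 19.73, 29.27]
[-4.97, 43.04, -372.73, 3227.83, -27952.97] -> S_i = -4.97*(-8.66)^i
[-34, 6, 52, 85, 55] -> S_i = Random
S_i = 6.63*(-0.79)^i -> [6.63, -5.24, 4.14, -3.27, 2.58]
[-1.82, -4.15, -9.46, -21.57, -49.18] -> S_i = -1.82*2.28^i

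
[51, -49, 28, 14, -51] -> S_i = Random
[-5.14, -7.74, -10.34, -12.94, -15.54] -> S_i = -5.14 + -2.60*i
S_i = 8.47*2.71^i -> [8.47, 22.95, 62.2, 168.57, 456.84]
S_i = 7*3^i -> [7, 21, 63, 189, 567]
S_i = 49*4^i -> [49, 196, 784, 3136, 12544]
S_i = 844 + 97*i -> [844, 941, 1038, 1135, 1232]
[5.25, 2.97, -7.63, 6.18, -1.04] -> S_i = Random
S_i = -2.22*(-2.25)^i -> [-2.22, 5.0, -11.24, 25.29, -56.9]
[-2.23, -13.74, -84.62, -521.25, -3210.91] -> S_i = -2.23*6.16^i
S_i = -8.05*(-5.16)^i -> [-8.05, 41.54, -214.34, 1105.97, -5706.83]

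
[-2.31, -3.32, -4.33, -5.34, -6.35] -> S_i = -2.31 + -1.01*i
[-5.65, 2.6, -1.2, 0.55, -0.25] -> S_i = -5.65*(-0.46)^i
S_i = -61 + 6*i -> [-61, -55, -49, -43, -37]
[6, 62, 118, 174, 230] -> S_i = 6 + 56*i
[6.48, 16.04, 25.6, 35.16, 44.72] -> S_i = 6.48 + 9.56*i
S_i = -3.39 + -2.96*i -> [-3.39, -6.35, -9.31, -12.27, -15.23]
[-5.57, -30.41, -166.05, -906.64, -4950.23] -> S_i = -5.57*5.46^i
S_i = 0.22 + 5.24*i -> [0.22, 5.46, 10.7, 15.94, 21.18]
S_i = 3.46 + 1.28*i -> [3.46, 4.74, 6.02, 7.3, 8.58]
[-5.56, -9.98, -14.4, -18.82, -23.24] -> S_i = -5.56 + -4.42*i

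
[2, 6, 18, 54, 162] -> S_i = 2*3^i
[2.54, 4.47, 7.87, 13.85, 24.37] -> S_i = 2.54*1.76^i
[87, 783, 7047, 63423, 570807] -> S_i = 87*9^i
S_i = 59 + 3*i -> [59, 62, 65, 68, 71]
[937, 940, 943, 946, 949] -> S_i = 937 + 3*i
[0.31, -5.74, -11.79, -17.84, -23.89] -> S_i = 0.31 + -6.05*i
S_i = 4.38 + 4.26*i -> [4.38, 8.64, 12.9, 17.16, 21.42]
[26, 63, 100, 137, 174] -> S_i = 26 + 37*i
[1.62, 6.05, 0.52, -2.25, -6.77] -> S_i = Random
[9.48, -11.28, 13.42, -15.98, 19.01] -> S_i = 9.48*(-1.19)^i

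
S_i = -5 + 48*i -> [-5, 43, 91, 139, 187]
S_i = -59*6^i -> [-59, -354, -2124, -12744, -76464]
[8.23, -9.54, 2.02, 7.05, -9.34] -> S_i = Random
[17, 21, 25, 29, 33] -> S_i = 17 + 4*i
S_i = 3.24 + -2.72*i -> [3.24, 0.52, -2.2, -4.92, -7.64]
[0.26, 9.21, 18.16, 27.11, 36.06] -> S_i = 0.26 + 8.95*i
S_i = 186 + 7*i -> [186, 193, 200, 207, 214]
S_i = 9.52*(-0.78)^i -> [9.52, -7.43, 5.79, -4.52, 3.52]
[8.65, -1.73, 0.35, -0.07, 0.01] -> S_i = 8.65*(-0.20)^i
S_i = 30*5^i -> [30, 150, 750, 3750, 18750]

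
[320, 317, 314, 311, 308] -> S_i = 320 + -3*i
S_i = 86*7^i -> [86, 602, 4214, 29498, 206486]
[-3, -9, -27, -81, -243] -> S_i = -3*3^i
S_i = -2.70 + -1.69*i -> [-2.7, -4.39, -6.08, -7.77, -9.46]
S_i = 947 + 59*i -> [947, 1006, 1065, 1124, 1183]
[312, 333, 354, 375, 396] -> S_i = 312 + 21*i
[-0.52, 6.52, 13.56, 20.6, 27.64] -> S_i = -0.52 + 7.04*i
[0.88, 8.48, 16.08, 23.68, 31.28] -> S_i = 0.88 + 7.60*i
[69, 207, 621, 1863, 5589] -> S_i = 69*3^i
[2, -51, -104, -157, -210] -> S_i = 2 + -53*i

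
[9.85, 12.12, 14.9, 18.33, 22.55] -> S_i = 9.85*1.23^i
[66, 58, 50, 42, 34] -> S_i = 66 + -8*i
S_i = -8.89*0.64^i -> [-8.89, -5.69, -3.64, -2.33, -1.49]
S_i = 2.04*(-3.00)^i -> [2.04, -6.12, 18.36, -55.08, 165.24]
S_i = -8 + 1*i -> [-8, -7, -6, -5, -4]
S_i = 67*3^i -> [67, 201, 603, 1809, 5427]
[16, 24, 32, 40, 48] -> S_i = 16 + 8*i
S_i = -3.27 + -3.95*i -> [-3.27, -7.22, -11.17, -15.12, -19.07]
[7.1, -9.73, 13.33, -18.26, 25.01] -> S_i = 7.10*(-1.37)^i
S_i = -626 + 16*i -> [-626, -610, -594, -578, -562]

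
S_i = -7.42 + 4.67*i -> [-7.42, -2.75, 1.92, 6.59, 11.26]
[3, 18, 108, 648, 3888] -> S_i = 3*6^i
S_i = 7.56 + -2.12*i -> [7.56, 5.44, 3.32, 1.2, -0.92]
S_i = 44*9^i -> [44, 396, 3564, 32076, 288684]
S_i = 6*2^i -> [6, 12, 24, 48, 96]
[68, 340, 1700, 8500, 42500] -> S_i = 68*5^i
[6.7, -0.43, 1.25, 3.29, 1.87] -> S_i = Random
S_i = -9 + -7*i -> [-9, -16, -23, -30, -37]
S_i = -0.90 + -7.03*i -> [-0.9, -7.93, -14.96, -21.99, -29.02]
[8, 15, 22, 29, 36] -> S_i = 8 + 7*i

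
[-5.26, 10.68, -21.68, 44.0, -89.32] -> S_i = -5.26*(-2.03)^i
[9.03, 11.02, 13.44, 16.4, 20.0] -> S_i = 9.03*1.22^i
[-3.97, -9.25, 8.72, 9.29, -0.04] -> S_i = Random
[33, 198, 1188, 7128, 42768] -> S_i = 33*6^i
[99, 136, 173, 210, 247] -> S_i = 99 + 37*i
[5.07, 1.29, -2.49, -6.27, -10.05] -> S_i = 5.07 + -3.78*i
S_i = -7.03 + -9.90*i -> [-7.03, -16.93, -26.83, -36.73, -46.63]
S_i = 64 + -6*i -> [64, 58, 52, 46, 40]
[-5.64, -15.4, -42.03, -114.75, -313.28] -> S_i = -5.64*2.73^i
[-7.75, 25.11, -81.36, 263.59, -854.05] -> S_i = -7.75*(-3.24)^i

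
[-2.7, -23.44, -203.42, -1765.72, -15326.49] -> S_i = -2.70*8.68^i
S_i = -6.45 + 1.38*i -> [-6.45, -5.07, -3.69, -2.31, -0.93]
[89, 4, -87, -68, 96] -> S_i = Random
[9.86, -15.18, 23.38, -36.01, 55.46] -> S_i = 9.86*(-1.54)^i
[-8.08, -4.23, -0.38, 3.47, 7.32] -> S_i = -8.08 + 3.85*i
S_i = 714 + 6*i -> [714, 720, 726, 732, 738]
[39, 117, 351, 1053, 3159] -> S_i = 39*3^i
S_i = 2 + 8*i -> [2, 10, 18, 26, 34]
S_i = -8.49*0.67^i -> [-8.49, -5.69, -3.81, -2.55, -1.71]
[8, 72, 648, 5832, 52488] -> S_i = 8*9^i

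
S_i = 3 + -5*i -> [3, -2, -7, -12, -17]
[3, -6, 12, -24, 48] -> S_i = 3*-2^i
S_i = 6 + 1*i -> [6, 7, 8, 9, 10]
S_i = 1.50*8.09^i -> [1.5, 12.14, 98.17, 794.21, 6425.18]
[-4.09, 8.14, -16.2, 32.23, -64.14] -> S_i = -4.09*(-1.99)^i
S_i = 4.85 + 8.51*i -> [4.85, 13.36, 21.87, 30.38, 38.89]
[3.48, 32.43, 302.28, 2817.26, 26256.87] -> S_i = 3.48*9.32^i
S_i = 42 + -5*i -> [42, 37, 32, 27, 22]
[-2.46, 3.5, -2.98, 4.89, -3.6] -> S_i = Random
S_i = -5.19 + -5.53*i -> [-5.19, -10.72, -16.25, -21.78, -27.31]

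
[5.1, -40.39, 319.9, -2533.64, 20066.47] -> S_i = 5.10*(-7.92)^i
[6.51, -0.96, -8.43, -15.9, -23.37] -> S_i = 6.51 + -7.47*i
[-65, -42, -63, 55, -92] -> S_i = Random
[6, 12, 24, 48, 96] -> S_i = 6*2^i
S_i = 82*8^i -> [82, 656, 5248, 41984, 335872]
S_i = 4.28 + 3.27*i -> [4.28, 7.55, 10.82, 14.09, 17.36]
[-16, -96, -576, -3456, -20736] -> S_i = -16*6^i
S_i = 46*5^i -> [46, 230, 1150, 5750, 28750]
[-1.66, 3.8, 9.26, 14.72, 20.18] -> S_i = -1.66 + 5.46*i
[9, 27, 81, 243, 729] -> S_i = 9*3^i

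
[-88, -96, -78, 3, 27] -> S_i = Random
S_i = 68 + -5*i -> [68, 63, 58, 53, 48]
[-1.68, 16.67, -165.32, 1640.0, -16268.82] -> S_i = -1.68*(-9.92)^i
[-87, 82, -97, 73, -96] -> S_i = Random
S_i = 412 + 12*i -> [412, 424, 436, 448, 460]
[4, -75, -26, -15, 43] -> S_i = Random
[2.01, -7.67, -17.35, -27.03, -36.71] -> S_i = 2.01 + -9.68*i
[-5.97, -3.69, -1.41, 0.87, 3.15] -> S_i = -5.97 + 2.28*i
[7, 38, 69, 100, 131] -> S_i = 7 + 31*i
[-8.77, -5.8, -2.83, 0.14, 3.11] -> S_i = -8.77 + 2.97*i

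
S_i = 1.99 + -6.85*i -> [1.99, -4.86, -11.71, -18.56, -25.41]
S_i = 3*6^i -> [3, 18, 108, 648, 3888]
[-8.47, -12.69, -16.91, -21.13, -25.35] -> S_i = -8.47 + -4.22*i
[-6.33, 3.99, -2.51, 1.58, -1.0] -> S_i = -6.33*(-0.63)^i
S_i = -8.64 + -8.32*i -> [-8.64, -16.96, -25.28, -33.6, -41.92]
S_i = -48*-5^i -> [-48, 240, -1200, 6000, -30000]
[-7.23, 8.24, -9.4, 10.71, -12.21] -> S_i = -7.23*(-1.14)^i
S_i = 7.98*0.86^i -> [7.98, 6.86, 5.9, 5.08, 4.37]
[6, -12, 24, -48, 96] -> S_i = 6*-2^i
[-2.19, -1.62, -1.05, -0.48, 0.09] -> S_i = -2.19 + 0.57*i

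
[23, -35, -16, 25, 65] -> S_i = Random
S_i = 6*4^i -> [6, 24, 96, 384, 1536]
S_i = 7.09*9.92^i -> [7.09, 70.33, 697.7, 6921.2, 68658.28]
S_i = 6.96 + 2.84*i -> [6.96, 9.8, 12.64, 15.48, 18.32]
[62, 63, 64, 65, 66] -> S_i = 62 + 1*i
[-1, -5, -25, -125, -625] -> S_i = -1*5^i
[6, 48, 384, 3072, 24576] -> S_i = 6*8^i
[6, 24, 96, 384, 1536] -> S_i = 6*4^i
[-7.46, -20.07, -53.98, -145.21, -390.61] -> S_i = -7.46*2.69^i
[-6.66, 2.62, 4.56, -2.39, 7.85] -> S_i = Random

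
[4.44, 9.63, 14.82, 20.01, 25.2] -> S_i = 4.44 + 5.19*i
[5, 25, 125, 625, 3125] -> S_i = 5*5^i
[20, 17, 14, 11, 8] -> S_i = 20 + -3*i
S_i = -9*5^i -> [-9, -45, -225, -1125, -5625]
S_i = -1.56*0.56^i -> [-1.56, -0.87, -0.49, -0.27, -0.15]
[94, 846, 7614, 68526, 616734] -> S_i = 94*9^i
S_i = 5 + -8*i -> [5, -3, -11, -19, -27]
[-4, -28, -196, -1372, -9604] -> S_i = -4*7^i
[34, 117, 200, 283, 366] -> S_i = 34 + 83*i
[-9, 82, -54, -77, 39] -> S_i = Random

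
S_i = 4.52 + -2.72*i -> [4.52, 1.8, -0.92, -3.64, -6.36]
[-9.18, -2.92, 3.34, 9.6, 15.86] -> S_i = -9.18 + 6.26*i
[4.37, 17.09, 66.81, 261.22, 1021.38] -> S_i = 4.37*3.91^i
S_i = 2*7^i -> [2, 14, 98, 686, 4802]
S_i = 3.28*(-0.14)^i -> [3.28, -0.46, 0.06, -0.01, 0.0]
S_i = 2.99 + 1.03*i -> [2.99, 4.02, 5.05, 6.08, 7.11]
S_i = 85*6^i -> [85, 510, 3060, 18360, 110160]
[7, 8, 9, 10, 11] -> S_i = 7 + 1*i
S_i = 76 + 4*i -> [76, 80, 84, 88, 92]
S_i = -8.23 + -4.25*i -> [-8.23, -12.48, -16.73, -20.98, -25.23]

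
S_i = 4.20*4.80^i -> [4.2, 20.16, 96.77, 464.49, 2229.53]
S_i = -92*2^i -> [-92, -184, -368, -736, -1472]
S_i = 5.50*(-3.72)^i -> [5.5, -20.46, 76.11, -283.13, 1053.26]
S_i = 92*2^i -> [92, 184, 368, 736, 1472]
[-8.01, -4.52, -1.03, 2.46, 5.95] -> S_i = -8.01 + 3.49*i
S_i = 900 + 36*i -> [900, 936, 972, 1008, 1044]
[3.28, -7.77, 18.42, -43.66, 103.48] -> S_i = 3.28*(-2.37)^i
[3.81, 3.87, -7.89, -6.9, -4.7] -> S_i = Random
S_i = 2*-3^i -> [2, -6, 18, -54, 162]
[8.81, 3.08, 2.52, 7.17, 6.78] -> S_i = Random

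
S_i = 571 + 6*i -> [571, 577, 583, 589, 595]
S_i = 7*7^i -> [7, 49, 343, 2401, 16807]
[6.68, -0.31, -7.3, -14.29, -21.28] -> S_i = 6.68 + -6.99*i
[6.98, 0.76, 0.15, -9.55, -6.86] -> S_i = Random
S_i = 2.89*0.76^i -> [2.89, 2.2, 1.67, 1.27, 0.96]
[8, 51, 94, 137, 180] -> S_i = 8 + 43*i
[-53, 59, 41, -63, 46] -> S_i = Random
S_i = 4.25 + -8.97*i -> [4.25, -4.72, -13.69, -22.66, -31.63]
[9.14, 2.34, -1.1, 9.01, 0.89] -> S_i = Random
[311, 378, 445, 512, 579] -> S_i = 311 + 67*i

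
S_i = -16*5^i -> [-16, -80, -400, -2000, -10000]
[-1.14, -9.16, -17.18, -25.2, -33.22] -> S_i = -1.14 + -8.02*i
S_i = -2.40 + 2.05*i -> [-2.4, -0.35, 1.7, 3.75, 5.8]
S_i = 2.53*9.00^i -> [2.53, 22.77, 204.93, 1844.37, 16599.33]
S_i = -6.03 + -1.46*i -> [-6.03, -7.49, -8.95, -10.41, -11.87]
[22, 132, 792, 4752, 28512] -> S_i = 22*6^i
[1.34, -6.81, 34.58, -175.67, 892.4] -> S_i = 1.34*(-5.08)^i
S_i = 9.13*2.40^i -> [9.13, 21.91, 52.59, 126.21, 302.91]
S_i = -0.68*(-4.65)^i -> [-0.68, 3.16, -14.7, 68.37, -317.92]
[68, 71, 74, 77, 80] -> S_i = 68 + 3*i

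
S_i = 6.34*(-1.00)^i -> [6.34, -6.34, 6.34, -6.34, 6.34]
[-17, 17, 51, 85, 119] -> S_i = -17 + 34*i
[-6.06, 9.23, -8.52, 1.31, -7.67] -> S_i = Random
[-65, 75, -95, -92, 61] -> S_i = Random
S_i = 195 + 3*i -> [195, 198, 201, 204, 207]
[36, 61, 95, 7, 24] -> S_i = Random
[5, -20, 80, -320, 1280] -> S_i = 5*-4^i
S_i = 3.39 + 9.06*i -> [3.39, 12.45, 21.51, 30.57, 39.63]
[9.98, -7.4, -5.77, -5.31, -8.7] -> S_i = Random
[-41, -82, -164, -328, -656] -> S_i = -41*2^i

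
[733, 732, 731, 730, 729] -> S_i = 733 + -1*i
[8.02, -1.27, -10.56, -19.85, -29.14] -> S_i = 8.02 + -9.29*i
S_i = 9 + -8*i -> [9, 1, -7, -15, -23]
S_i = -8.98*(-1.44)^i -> [-8.98, 12.93, -18.62, 26.81, -38.61]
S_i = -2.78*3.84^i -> [-2.78, -10.68, -40.99, -157.41, -604.46]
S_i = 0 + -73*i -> [0, -73, -146, -219, -292]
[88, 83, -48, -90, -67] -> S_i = Random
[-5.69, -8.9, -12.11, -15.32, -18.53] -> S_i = -5.69 + -3.21*i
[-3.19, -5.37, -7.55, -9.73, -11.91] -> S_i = -3.19 + -2.18*i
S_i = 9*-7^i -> [9, -63, 441, -3087, 21609]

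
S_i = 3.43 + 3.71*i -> [3.43, 7.14, 10.85, 14.56, 18.27]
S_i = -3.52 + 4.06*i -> [-3.52, 0.54, 4.6, 8.66, 12.72]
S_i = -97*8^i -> [-97, -776, -6208, -49664, -397312]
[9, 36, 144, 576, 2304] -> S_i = 9*4^i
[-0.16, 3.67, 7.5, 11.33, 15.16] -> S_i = -0.16 + 3.83*i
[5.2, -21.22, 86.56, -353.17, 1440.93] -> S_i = 5.20*(-4.08)^i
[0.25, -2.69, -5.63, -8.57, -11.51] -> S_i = 0.25 + -2.94*i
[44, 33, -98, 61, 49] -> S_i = Random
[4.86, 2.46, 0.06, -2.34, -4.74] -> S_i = 4.86 + -2.40*i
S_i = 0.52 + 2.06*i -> [0.52, 2.58, 4.64, 6.7, 8.76]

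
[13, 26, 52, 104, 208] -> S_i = 13*2^i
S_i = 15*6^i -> [15, 90, 540, 3240, 19440]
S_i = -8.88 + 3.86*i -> [-8.88, -5.02, -1.16, 2.7, 6.56]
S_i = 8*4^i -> [8, 32, 128, 512, 2048]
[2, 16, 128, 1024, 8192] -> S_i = 2*8^i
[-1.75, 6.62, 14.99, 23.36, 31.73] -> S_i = -1.75 + 8.37*i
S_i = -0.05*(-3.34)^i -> [-0.05, 0.17, -0.56, 1.86, -6.22]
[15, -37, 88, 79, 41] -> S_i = Random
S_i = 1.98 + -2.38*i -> [1.98, -0.4, -2.78, -5.16, -7.54]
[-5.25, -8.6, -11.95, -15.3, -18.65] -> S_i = -5.25 + -3.35*i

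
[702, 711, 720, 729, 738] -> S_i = 702 + 9*i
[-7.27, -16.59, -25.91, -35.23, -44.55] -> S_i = -7.27 + -9.32*i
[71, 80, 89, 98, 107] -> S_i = 71 + 9*i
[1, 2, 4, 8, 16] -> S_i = 1*2^i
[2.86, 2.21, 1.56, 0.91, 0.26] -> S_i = 2.86 + -0.65*i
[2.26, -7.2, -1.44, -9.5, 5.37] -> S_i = Random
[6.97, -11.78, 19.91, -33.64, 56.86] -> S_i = 6.97*(-1.69)^i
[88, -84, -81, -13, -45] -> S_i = Random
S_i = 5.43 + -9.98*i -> [5.43, -4.55, -14.53, -24.51, -34.49]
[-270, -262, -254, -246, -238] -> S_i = -270 + 8*i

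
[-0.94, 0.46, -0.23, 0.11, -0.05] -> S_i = -0.94*(-0.49)^i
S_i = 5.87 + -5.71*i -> [5.87, 0.16, -5.55, -11.26, -16.97]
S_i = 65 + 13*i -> [65, 78, 91, 104, 117]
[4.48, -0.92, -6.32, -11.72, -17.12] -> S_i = 4.48 + -5.40*i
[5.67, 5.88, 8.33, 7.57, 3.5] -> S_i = Random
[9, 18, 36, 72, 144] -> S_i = 9*2^i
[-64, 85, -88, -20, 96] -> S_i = Random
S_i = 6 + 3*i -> [6, 9, 12, 15, 18]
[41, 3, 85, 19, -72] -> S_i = Random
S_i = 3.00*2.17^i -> [3.0, 6.51, 14.13, 30.65, 66.52]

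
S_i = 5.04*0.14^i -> [5.04, 0.71, 0.1, 0.01, 0.0]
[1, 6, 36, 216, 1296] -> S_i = 1*6^i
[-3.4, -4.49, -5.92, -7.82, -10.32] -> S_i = -3.40*1.32^i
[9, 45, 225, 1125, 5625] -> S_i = 9*5^i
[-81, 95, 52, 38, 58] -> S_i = Random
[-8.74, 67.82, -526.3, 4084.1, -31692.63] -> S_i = -8.74*(-7.76)^i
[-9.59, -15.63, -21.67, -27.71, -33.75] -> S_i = -9.59 + -6.04*i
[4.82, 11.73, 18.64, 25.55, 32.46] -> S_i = 4.82 + 6.91*i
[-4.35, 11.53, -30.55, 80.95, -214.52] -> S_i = -4.35*(-2.65)^i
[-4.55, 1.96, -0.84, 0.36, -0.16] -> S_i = -4.55*(-0.43)^i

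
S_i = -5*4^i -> [-5, -20, -80, -320, -1280]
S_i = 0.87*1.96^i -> [0.87, 1.71, 3.34, 6.55, 12.84]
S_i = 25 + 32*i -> [25, 57, 89, 121, 153]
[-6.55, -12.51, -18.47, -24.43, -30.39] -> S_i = -6.55 + -5.96*i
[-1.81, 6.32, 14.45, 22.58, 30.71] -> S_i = -1.81 + 8.13*i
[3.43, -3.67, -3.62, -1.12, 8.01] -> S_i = Random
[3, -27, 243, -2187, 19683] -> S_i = 3*-9^i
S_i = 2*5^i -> [2, 10, 50, 250, 1250]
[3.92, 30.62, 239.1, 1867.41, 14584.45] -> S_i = 3.92*7.81^i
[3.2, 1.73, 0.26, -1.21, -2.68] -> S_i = 3.20 + -1.47*i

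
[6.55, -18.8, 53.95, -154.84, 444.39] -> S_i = 6.55*(-2.87)^i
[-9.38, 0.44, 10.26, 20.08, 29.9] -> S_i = -9.38 + 9.82*i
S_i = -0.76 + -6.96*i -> [-0.76, -7.72, -14.68, -21.64, -28.6]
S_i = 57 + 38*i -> [57, 95, 133, 171, 209]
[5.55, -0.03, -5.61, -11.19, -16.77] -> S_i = 5.55 + -5.58*i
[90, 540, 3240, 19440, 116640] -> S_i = 90*6^i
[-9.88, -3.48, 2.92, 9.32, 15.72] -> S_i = -9.88 + 6.40*i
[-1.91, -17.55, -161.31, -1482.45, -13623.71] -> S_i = -1.91*9.19^i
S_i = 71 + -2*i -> [71, 69, 67, 65, 63]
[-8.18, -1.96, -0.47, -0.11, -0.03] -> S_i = -8.18*0.24^i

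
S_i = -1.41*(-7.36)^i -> [-1.41, 10.38, -76.38, 562.15, -4137.43]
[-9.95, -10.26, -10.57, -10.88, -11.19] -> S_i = -9.95 + -0.31*i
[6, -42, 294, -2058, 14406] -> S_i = 6*-7^i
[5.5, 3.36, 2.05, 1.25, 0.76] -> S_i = 5.50*0.61^i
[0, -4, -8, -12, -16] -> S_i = 0 + -4*i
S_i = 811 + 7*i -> [811, 818, 825, 832, 839]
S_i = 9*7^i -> [9, 63, 441, 3087, 21609]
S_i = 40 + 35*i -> [40, 75, 110, 145, 180]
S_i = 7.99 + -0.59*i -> [7.99, 7.4, 6.81, 6.22, 5.63]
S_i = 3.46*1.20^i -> [3.46, 4.15, 4.98, 5.98, 7.17]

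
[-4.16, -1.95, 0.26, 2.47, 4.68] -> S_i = -4.16 + 2.21*i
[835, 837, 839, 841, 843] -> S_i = 835 + 2*i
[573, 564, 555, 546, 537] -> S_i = 573 + -9*i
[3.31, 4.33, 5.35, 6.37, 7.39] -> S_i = 3.31 + 1.02*i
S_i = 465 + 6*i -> [465, 471, 477, 483, 489]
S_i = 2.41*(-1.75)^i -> [2.41, -4.22, 7.38, -12.92, 22.6]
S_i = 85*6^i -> [85, 510, 3060, 18360, 110160]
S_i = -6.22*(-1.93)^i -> [-6.22, 12.0, -23.17, 44.72, -86.3]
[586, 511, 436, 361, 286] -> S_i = 586 + -75*i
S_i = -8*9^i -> [-8, -72, -648, -5832, -52488]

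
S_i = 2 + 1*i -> [2, 3, 4, 5, 6]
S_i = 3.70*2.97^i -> [3.7, 10.99, 32.64, 96.93, 287.89]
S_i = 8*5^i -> [8, 40, 200, 1000, 5000]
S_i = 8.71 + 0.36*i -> [8.71, 9.07, 9.43, 9.79, 10.15]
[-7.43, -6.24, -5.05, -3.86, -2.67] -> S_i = -7.43 + 1.19*i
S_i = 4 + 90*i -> [4, 94, 184, 274, 364]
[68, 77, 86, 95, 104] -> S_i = 68 + 9*i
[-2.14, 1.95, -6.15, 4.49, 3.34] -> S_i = Random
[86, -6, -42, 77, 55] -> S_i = Random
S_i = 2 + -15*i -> [2, -13, -28, -43, -58]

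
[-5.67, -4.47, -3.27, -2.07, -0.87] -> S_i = -5.67 + 1.20*i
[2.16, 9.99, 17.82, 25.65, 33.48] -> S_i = 2.16 + 7.83*i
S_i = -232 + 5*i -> [-232, -227, -222, -217, -212]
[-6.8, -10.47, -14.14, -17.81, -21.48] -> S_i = -6.80 + -3.67*i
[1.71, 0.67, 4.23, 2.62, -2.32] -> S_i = Random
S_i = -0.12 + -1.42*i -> [-0.12, -1.54, -2.96, -4.38, -5.8]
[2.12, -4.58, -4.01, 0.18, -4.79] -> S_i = Random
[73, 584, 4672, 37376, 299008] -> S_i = 73*8^i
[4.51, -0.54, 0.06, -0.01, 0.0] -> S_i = 4.51*(-0.12)^i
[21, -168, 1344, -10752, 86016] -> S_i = 21*-8^i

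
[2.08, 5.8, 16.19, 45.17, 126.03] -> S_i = 2.08*2.79^i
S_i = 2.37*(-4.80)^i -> [2.37, -11.38, 54.6, -262.1, 1258.09]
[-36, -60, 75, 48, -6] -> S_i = Random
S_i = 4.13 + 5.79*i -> [4.13, 9.92, 15.71, 21.5, 27.29]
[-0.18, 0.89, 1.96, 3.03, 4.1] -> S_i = -0.18 + 1.07*i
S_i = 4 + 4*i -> [4, 8, 12, 16, 20]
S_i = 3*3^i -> [3, 9, 27, 81, 243]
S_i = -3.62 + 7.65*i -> [-3.62, 4.03, 11.68, 19.33, 26.98]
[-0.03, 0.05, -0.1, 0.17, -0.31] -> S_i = -0.03*(-1.79)^i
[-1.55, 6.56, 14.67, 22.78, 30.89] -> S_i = -1.55 + 8.11*i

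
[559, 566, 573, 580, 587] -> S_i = 559 + 7*i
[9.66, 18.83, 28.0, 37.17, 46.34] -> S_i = 9.66 + 9.17*i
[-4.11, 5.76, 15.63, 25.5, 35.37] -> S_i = -4.11 + 9.87*i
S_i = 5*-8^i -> [5, -40, 320, -2560, 20480]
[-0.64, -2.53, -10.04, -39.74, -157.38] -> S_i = -0.64*3.96^i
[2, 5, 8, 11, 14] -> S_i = 2 + 3*i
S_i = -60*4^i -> [-60, -240, -960, -3840, -15360]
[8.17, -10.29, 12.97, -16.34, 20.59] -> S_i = 8.17*(-1.26)^i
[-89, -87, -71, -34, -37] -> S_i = Random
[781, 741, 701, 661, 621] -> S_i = 781 + -40*i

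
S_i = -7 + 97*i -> [-7, 90, 187, 284, 381]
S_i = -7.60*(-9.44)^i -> [-7.6, 71.74, -677.26, 6393.37, -60353.38]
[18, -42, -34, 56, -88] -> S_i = Random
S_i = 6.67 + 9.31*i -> [6.67, 15.98, 25.29, 34.6, 43.91]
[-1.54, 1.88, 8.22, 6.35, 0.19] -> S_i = Random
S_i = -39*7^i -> [-39, -273, -1911, -13377, -93639]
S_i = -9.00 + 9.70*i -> [-9.0, 0.7, 10.4, 20.1, 29.8]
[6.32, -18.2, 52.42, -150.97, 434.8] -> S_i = 6.32*(-2.88)^i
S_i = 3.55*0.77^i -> [3.55, 2.73, 2.1, 1.62, 1.25]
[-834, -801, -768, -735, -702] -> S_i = -834 + 33*i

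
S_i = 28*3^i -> [28, 84, 252, 756, 2268]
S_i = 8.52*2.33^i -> [8.52, 19.85, 46.25, 107.77, 251.11]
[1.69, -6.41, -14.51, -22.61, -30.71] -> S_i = 1.69 + -8.10*i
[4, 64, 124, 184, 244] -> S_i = 4 + 60*i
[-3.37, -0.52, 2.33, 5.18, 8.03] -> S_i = -3.37 + 2.85*i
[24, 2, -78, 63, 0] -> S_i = Random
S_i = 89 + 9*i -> [89, 98, 107, 116, 125]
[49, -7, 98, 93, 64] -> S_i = Random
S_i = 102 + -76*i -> [102, 26, -50, -126, -202]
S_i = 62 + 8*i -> [62, 70, 78, 86, 94]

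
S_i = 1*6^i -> [1, 6, 36, 216, 1296]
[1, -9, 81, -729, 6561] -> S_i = 1*-9^i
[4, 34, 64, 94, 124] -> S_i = 4 + 30*i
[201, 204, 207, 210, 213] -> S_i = 201 + 3*i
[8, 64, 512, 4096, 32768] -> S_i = 8*8^i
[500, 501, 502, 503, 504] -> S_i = 500 + 1*i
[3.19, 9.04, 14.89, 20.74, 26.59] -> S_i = 3.19 + 5.85*i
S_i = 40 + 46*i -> [40, 86, 132, 178, 224]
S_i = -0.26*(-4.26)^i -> [-0.26, 1.11, -4.72, 20.1, -85.63]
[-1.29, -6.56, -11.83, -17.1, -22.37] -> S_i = -1.29 + -5.27*i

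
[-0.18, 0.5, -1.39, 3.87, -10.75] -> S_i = -0.18*(-2.78)^i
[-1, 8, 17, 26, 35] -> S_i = -1 + 9*i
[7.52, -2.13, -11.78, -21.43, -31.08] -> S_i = 7.52 + -9.65*i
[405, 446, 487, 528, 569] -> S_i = 405 + 41*i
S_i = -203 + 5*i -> [-203, -198, -193, -188, -183]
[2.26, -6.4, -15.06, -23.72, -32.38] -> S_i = 2.26 + -8.66*i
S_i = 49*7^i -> [49, 343, 2401, 16807, 117649]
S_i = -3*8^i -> [-3, -24, -192, -1536, -12288]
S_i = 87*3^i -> [87, 261, 783, 2349, 7047]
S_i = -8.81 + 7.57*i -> [-8.81, -1.24, 6.33, 13.9, 21.47]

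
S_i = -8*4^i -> [-8, -32, -128, -512, -2048]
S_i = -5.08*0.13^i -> [-5.08, -0.66, -0.09, -0.01, -0.0]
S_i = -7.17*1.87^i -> [-7.17, -13.41, -25.07, -46.89, -87.68]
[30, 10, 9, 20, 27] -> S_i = Random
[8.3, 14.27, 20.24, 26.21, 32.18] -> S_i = 8.30 + 5.97*i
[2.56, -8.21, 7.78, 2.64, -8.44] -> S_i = Random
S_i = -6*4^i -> [-6, -24, -96, -384, -1536]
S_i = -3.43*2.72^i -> [-3.43, -9.33, -25.38, -69.02, -187.75]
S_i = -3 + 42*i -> [-3, 39, 81, 123, 165]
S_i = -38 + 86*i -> [-38, 48, 134, 220, 306]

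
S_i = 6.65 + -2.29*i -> [6.65, 4.36, 2.07, -0.22, -2.51]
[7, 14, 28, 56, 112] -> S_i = 7*2^i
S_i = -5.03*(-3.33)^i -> [-5.03, 16.75, -55.78, 185.74, -618.51]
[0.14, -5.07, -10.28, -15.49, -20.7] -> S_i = 0.14 + -5.21*i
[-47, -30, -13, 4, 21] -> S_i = -47 + 17*i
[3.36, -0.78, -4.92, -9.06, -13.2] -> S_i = 3.36 + -4.14*i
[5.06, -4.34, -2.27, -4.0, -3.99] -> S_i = Random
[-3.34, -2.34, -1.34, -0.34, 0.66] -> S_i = -3.34 + 1.00*i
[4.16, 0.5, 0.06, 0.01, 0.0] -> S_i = 4.16*0.12^i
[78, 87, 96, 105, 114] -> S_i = 78 + 9*i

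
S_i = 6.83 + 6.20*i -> [6.83, 13.03, 19.23, 25.43, 31.63]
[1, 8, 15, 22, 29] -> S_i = 1 + 7*i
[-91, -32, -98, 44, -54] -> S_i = Random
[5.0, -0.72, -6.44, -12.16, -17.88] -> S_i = 5.00 + -5.72*i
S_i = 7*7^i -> [7, 49, 343, 2401, 16807]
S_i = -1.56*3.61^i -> [-1.56, -5.63, -20.33, -73.39, -264.94]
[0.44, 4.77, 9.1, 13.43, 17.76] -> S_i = 0.44 + 4.33*i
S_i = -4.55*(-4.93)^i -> [-4.55, 22.43, -110.59, 545.2, -2687.81]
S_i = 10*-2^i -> [10, -20, 40, -80, 160]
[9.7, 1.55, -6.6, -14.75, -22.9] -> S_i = 9.70 + -8.15*i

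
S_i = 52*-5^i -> [52, -260, 1300, -6500, 32500]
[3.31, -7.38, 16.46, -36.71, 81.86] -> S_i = 3.31*(-2.23)^i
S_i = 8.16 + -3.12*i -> [8.16, 5.04, 1.92, -1.2, -4.32]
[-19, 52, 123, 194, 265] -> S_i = -19 + 71*i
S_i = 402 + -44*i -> [402, 358, 314, 270, 226]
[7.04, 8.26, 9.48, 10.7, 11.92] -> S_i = 7.04 + 1.22*i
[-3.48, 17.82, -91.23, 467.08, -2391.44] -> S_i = -3.48*(-5.12)^i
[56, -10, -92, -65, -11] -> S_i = Random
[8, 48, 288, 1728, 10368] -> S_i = 8*6^i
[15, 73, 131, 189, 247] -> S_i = 15 + 58*i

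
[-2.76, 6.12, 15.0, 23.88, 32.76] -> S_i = -2.76 + 8.88*i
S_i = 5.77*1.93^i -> [5.77, 11.14, 21.49, 41.48, 80.06]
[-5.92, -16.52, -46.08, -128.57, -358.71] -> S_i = -5.92*2.79^i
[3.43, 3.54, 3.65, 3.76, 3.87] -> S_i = 3.43 + 0.11*i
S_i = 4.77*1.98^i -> [4.77, 9.44, 18.7, 37.03, 73.31]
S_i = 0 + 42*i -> [0, 42, 84, 126, 168]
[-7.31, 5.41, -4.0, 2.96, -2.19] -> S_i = -7.31*(-0.74)^i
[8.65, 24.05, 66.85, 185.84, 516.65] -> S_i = 8.65*2.78^i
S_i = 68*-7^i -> [68, -476, 3332, -23324, 163268]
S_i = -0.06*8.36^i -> [-0.06, -0.5, -4.19, -35.06, -293.07]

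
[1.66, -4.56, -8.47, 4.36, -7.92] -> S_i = Random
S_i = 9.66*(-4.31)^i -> [9.66, -41.63, 179.45, -773.41, 3333.39]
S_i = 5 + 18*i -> [5, 23, 41, 59, 77]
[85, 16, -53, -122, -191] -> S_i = 85 + -69*i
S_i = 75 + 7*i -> [75, 82, 89, 96, 103]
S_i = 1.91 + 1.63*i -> [1.91, 3.54, 5.17, 6.8, 8.43]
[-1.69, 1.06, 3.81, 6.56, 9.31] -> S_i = -1.69 + 2.75*i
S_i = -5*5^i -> [-5, -25, -125, -625, -3125]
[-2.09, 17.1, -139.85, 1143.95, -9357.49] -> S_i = -2.09*(-8.18)^i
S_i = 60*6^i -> [60, 360, 2160, 12960, 77760]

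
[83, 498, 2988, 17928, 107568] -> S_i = 83*6^i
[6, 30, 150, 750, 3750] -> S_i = 6*5^i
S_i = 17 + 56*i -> [17, 73, 129, 185, 241]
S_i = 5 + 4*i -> [5, 9, 13, 17, 21]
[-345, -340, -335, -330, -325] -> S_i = -345 + 5*i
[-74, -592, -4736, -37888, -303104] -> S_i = -74*8^i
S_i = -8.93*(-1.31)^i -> [-8.93, 11.7, -15.32, 20.08, -26.3]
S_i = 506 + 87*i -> [506, 593, 680, 767, 854]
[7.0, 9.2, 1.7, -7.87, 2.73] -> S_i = Random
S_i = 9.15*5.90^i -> [9.15, 53.99, 318.51, 1879.22, 11087.39]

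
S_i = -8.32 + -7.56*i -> [-8.32, -15.88, -23.44, -31.0, -38.56]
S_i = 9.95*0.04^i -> [9.95, 0.4, 0.02, 0.0, 0.0]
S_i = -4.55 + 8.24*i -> [-4.55, 3.69, 11.93, 20.17, 28.41]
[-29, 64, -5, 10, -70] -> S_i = Random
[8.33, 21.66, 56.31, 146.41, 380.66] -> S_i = 8.33*2.60^i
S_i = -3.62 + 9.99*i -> [-3.62, 6.37, 16.36, 26.35, 36.34]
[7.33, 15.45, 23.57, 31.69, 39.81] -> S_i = 7.33 + 8.12*i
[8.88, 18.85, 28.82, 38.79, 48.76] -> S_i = 8.88 + 9.97*i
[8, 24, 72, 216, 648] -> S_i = 8*3^i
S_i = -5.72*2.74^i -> [-5.72, -15.67, -42.94, -117.67, -322.4]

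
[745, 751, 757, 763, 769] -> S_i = 745 + 6*i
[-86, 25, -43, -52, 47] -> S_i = Random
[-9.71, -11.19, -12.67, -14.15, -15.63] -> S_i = -9.71 + -1.48*i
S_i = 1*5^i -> [1, 5, 25, 125, 625]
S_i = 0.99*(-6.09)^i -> [0.99, -6.03, 36.72, -223.61, 1361.77]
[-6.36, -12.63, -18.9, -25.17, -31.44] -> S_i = -6.36 + -6.27*i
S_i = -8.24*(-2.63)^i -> [-8.24, 21.67, -57.0, 149.9, -394.23]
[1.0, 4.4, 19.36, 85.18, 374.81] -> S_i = 1.00*4.40^i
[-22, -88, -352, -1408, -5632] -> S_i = -22*4^i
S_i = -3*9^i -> [-3, -27, -243, -2187, -19683]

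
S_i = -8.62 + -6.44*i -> [-8.62, -15.06, -21.5, -27.94, -34.38]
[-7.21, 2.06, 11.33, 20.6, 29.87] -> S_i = -7.21 + 9.27*i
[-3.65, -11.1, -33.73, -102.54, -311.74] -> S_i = -3.65*3.04^i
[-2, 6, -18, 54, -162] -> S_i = -2*-3^i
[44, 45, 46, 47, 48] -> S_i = 44 + 1*i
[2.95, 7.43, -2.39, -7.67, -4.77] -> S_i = Random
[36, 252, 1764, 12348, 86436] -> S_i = 36*7^i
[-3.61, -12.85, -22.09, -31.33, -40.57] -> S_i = -3.61 + -9.24*i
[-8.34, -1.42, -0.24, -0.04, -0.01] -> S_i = -8.34*0.17^i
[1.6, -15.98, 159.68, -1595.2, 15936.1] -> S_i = 1.60*(-9.99)^i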